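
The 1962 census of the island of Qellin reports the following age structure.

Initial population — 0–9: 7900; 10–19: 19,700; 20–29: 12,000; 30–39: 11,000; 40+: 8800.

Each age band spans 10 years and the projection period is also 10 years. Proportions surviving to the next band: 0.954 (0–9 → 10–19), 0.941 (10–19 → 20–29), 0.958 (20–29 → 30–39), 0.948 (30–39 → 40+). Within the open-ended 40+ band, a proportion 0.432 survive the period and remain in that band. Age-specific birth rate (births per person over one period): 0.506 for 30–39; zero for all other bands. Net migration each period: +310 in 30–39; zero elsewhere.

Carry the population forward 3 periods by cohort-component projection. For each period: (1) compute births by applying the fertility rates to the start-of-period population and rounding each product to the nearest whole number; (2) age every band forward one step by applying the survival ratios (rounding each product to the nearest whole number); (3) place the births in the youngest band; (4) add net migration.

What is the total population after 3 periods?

51562

(Bands numbered youngest = 1 to oldest = 5.)
Period 1:
Births: 11000 × 0.506 = 5566
Band 2: 7900 × 0.954 = 7537
Band 3: 19700 × 0.941 = 18538
Band 4: 12000 × 0.958 = 11496
Band 5: 11000 × 0.948 + 8800 × 0.432 = 10428 + 3802 = 14230
Net migration: Band 4 + 310 → 11806
→ [5566, 7537, 18538, 11806, 14230]
Period 2:
Births: 11806 × 0.506 = 5974
Band 2: 5566 × 0.954 = 5310
Band 3: 7537 × 0.941 = 7092
Band 4: 18538 × 0.958 = 17759
Band 5: 11806 × 0.948 + 14230 × 0.432 = 11192 + 6147 = 17339
Net migration: Band 4 + 310 → 18069
→ [5974, 5310, 7092, 18069, 17339]
Period 3:
Births: 18069 × 0.506 = 9143
Band 2: 5974 × 0.954 = 5699
Band 3: 5310 × 0.941 = 4997
Band 4: 7092 × 0.958 = 6794
Band 5: 18069 × 0.948 + 17339 × 0.432 = 17129 + 7490 = 24619
Net migration: Band 4 + 310 → 7104
→ [9143, 5699, 4997, 7104, 24619]
Total after period 3: 9143 + 5699 + 4997 + 7104 + 24619 = 51562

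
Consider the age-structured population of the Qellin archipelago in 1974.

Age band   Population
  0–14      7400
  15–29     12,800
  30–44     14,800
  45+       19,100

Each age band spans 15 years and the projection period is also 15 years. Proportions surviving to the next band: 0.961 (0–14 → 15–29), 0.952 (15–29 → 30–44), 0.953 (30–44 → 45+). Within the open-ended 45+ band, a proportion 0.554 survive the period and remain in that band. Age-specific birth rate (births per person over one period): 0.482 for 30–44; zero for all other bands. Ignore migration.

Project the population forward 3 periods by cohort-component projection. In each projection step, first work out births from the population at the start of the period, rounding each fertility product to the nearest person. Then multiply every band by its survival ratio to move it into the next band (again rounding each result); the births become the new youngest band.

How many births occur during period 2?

Numbering the bands 1..4 from youngest to oldest:
After projecting period 1:
Births: 14800 × 0.482 = 7134
Band 2: 7400 × 0.961 = 7111
Band 3: 12800 × 0.952 = 12186
Band 4: 14800 × 0.953 + 19100 × 0.554 = 14104 + 10581 = 24685
Giving 7134 / 7111 / 12186 / 24685.
After projecting period 2:
Births: 12186 × 0.482 = 5874
Band 2: 7134 × 0.961 = 6856
Band 3: 7111 × 0.952 = 6770
Band 4: 12186 × 0.953 + 24685 × 0.554 = 11613 + 13675 = 25288
Giving 5874 / 6856 / 6770 / 25288.

5874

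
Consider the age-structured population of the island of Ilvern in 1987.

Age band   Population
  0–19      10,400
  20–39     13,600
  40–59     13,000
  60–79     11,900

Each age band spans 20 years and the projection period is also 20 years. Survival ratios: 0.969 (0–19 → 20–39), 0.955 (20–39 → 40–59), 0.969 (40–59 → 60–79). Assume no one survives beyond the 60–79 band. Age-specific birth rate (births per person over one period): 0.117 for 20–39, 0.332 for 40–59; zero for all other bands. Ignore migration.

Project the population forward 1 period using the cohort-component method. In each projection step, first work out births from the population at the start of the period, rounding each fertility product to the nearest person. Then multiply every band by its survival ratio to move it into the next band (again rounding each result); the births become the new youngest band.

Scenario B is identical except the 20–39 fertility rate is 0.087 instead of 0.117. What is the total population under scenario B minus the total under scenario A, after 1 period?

-408

Period 1.
Births: 13600 * 0.117 = 1591, 13000 * 0.332 = 4316 ⇒ total 5907
20–39: 10400 * 0.969 = 10078
40–59: 13600 * 0.955 = 12988
60–79: 13000 * 0.969 = 12597
→ [5907, 10078, 12988, 12597]
Scenario A total after 1 period: 41570
Scenario B projection —
Period 1.
Births: 13600 * 0.087 = 1183, 13000 * 0.332 = 4316 ⇒ total 5499
20–39: 10400 * 0.969 = 10078
40–59: 13600 * 0.955 = 12988
60–79: 13000 * 0.969 = 12597
→ [5499, 10078, 12988, 12597]
Scenario B total after 1 period: 41162
Difference B − A = 41162 − 41570 = -408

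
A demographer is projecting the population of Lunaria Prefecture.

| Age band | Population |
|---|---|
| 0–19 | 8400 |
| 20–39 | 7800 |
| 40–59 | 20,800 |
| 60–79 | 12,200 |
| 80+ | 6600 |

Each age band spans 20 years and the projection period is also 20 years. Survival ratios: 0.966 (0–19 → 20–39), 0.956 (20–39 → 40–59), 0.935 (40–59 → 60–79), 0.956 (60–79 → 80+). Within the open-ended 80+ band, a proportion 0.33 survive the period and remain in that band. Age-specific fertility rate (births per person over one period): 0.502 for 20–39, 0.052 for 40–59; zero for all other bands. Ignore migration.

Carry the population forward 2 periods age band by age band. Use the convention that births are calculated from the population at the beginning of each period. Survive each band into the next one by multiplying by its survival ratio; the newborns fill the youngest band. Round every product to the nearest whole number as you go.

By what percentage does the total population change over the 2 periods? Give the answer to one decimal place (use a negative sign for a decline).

-15.5

Call the bands 1 to 5, youngest first.
— Period 1 —
Births: 7800 × 0.502 = 3916, 20800 × 0.052 = 1082 ⇒ total 4998
Band 2: 8400 × 0.966 = 8114
Band 3: 7800 × 0.956 = 7457
Band 4: 20800 × 0.935 = 19448
Band 5: 12200 × 0.956 + 6600 × 0.33 = 11663 + 2178 = 13841
→ [4998, 8114, 7457, 19448, 13841]
— Period 2 —
Births: 8114 × 0.502 = 4073, 7457 × 0.052 = 388 ⇒ total 4461
Band 2: 4998 × 0.966 = 4828
Band 3: 8114 × 0.956 = 7757
Band 4: 7457 × 0.935 = 6972
Band 5: 19448 × 0.956 + 13841 × 0.33 = 18592 + 4568 = 23160
→ [4461, 4828, 7757, 6972, 23160]
Total: 55800 → 47178; change = -8622; percentage change = -15.5%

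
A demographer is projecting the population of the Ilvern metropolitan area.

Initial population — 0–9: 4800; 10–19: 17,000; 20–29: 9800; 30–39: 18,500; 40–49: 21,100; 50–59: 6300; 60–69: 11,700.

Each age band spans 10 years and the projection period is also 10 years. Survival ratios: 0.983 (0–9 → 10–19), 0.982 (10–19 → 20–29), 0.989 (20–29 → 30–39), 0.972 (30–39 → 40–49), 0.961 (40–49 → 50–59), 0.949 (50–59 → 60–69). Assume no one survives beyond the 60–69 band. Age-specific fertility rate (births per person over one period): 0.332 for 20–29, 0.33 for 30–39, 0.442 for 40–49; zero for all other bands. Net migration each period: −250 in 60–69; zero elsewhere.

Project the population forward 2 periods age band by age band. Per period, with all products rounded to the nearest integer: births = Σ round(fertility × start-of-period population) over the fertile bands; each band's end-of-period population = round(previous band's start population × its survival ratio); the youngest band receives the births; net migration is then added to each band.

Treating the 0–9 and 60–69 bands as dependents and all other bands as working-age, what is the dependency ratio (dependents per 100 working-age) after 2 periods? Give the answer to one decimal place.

[period 1]
Births: 9800 × 0.332 = 3254 ; 18500 × 0.33 = 6105 ; 21100 × 0.442 = 9326 → 18685
10–19: 4800 × 0.983 = 4718
20–29: 17000 × 0.982 = 16694
30–39: 9800 × 0.989 = 9692
40–49: 18500 × 0.972 = 17982
50–59: 21100 × 0.961 = 20277
60–69: 6300 × 0.949 = 5979
Net migration: 60–69 − 250 → 5729
→ [18685, 4718, 16694, 9692, 17982, 20277, 5729]
[period 2]
Births: 16694 × 0.332 = 5542 ; 9692 × 0.33 = 3198 ; 17982 × 0.442 = 7948 → 16688
10–19: 18685 × 0.983 = 18367
20–29: 4718 × 0.982 = 4633
30–39: 16694 × 0.989 = 16510
40–49: 9692 × 0.972 = 9421
50–59: 17982 × 0.961 = 17281
60–69: 20277 × 0.949 = 19243
Net migration: 60–69 − 250 → 18993
→ [16688, 18367, 4633, 16510, 9421, 17281, 18993]
Dependents (band 0–9 + band 60–69) = 16688 + 18993 = 35681; working-age = 66212; ratio = 35681/66212 × 100 = 53.9

53.9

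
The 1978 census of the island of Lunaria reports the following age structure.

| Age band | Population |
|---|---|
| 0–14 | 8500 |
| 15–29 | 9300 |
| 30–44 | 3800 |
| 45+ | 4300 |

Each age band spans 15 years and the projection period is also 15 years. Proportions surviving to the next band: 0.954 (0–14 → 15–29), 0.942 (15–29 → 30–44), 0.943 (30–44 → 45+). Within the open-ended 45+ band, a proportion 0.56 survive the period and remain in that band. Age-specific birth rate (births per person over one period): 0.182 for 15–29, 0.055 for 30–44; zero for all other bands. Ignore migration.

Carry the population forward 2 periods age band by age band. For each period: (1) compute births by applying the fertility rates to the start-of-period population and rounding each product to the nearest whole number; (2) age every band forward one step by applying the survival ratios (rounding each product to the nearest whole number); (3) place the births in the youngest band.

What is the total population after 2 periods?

23029

Call the bands 1 to 4, youngest first.
Period 1:
Births: 9300 × 0.182 = 1693 ; 3800 × 0.055 = 209 — total 1902
Band 2: 8500 × 0.954 = 8109
Band 3: 9300 × 0.942 = 8761
Band 4: 3800 × 0.943 + 4300 × 0.56 = 3583 + 2408 = 5991
Population now: 0–14=1902, 15–29=8109, 30–44=8761, 45+=5991
Period 2:
Births: 8109 × 0.182 = 1476 ; 8761 × 0.055 = 482 — total 1958
Band 2: 1902 × 0.954 = 1815
Band 3: 8109 × 0.942 = 7639
Band 4: 8761 × 0.943 + 5991 × 0.56 = 8262 + 3355 = 11617
Population now: 0–14=1958, 15–29=1815, 30–44=7639, 45+=11617
Total after period 2: 1958 + 1815 + 7639 + 11617 = 23029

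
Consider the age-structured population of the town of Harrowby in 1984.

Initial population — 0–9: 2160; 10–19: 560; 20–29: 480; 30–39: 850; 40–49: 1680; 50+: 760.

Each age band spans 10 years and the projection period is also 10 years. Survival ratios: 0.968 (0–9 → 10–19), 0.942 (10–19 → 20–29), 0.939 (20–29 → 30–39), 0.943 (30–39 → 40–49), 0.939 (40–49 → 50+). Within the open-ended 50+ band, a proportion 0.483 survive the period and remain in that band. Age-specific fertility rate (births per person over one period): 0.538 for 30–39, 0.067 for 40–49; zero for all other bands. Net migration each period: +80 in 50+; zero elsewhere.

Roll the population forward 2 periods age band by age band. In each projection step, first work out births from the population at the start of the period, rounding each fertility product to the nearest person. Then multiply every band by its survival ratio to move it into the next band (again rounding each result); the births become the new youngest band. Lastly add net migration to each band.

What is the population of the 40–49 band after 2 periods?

Let band 1 be 0–9 through band 6 = 50+.
Period 1.
Births: 850 * 0.538 = 457, 1680 * 0.067 = 113 — total 570
Band 2: 2160 * 0.968 = 2091
Band 3: 560 * 0.942 = 528
Band 4: 480 * 0.939 = 451
Band 5: 850 * 0.943 = 802
Band 6: 1680 * 0.939 + 760 * 0.483 = 1578 + 367 = 1945
Net migration: Band 6 + 80 → 2025
Giving 570 / 2091 / 528 / 451 / 802 / 2025.
Period 2.
Births: 451 * 0.538 = 243, 802 * 0.067 = 54 — total 297
Band 2: 570 * 0.968 = 552
Band 3: 2091 * 0.942 = 1970
Band 4: 528 * 0.939 = 496
Band 5: 451 * 0.943 = 425
Band 6: 802 * 0.939 + 2025 * 0.483 = 753 + 978 = 1731
Net migration: Band 6 + 80 → 1811
Giving 297 / 552 / 1970 / 496 / 425 / 1811.

425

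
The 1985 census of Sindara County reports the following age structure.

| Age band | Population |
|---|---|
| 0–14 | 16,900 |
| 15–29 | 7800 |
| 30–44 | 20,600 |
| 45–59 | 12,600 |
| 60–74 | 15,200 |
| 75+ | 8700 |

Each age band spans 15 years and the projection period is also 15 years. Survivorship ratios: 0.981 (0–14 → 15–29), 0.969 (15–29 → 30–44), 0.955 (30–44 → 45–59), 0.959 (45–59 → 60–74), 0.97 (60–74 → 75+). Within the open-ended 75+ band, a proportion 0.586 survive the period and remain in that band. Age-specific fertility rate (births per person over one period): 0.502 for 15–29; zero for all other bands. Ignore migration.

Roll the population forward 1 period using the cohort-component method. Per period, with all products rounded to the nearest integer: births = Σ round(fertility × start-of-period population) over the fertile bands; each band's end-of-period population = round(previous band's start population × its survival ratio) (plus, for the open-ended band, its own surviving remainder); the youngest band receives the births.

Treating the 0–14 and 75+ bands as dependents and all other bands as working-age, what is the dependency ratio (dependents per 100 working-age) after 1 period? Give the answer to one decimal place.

Period 1:
Births: 7800 * 0.502 = 3916
15–29: 16900 * 0.981 = 16579
30–44: 7800 * 0.969 = 7558
45–59: 20600 * 0.955 = 19673
60–74: 12600 * 0.959 = 12083
75+: 15200 * 0.97 + 8700 * 0.586 = 14744 + 5098 = 19842
End of period: [3916, 16579, 7558, 19673, 12083, 19842]
Dependents (band 0–14 + band 75+) = 3916 + 19842 = 23758; working-age = 55893; ratio = 23758/55893 × 100 = 42.5

42.5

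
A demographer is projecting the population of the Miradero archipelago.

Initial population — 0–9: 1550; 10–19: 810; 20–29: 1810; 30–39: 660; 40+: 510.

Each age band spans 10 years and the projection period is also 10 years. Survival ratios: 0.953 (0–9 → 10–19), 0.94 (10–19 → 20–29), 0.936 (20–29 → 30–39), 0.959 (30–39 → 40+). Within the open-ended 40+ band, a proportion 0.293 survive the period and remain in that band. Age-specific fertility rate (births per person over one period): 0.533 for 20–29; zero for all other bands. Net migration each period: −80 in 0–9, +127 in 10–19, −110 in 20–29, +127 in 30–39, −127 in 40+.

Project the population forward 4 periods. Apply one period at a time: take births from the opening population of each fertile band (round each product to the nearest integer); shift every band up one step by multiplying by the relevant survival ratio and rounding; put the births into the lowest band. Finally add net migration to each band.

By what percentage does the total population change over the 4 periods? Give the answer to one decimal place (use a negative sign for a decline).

(Bands numbered youngest = 1 to oldest = 5.)
[period 1]
Births: 1810 × 0.533 = 965
Band 2: 1550 × 0.953 = 1477
Band 3: 810 × 0.94 = 761
Band 4: 1810 × 0.936 = 1694
Band 5: 660 × 0.959 + 510 × 0.293 = 633 + 149 = 782
Net migration: Band 1 − 80 → 885; Band 2 + 127 → 1604; Band 3 − 110 → 651; Band 4 + 127 → 1821; Band 5 − 127 → 655
Population now: 0–9=885, 10–19=1604, 20–29=651, 30–39=1821, 40+=655
[period 2]
Births: 651 × 0.533 = 347
Band 2: 885 × 0.953 = 843
Band 3: 1604 × 0.94 = 1508
Band 4: 651 × 0.936 = 609
Band 5: 1821 × 0.959 + 655 × 0.293 = 1746 + 192 = 1938
Net migration: Band 1 − 80 → 267; Band 2 + 127 → 970; Band 3 − 110 → 1398; Band 4 + 127 → 736; Band 5 − 127 → 1811
Population now: 0–9=267, 10–19=970, 20–29=1398, 30–39=736, 40+=1811
[period 3]
Births: 1398 × 0.533 = 745
Band 2: 267 × 0.953 = 254
Band 3: 970 × 0.94 = 912
Band 4: 1398 × 0.936 = 1309
Band 5: 736 × 0.959 + 1811 × 0.293 = 706 + 531 = 1237
Net migration: Band 1 − 80 → 665; Band 2 + 127 → 381; Band 3 − 110 → 802; Band 4 + 127 → 1436; Band 5 − 127 → 1110
Population now: 0–9=665, 10–19=381, 20–29=802, 30–39=1436, 40+=1110
[period 4]
Births: 802 × 0.533 = 427
Band 2: 665 × 0.953 = 634
Band 3: 381 × 0.94 = 358
Band 4: 802 × 0.936 = 751
Band 5: 1436 × 0.959 + 1110 × 0.293 = 1377 + 325 = 1702
Net migration: Band 1 − 80 → 347; Band 2 + 127 → 761; Band 3 − 110 → 248; Band 4 + 127 → 878; Band 5 − 127 → 1575
Population now: 0–9=347, 10–19=761, 20–29=248, 30–39=878, 40+=1575
Total: 5340 → 3809; change = -1531; percentage change = -28.7%

-28.7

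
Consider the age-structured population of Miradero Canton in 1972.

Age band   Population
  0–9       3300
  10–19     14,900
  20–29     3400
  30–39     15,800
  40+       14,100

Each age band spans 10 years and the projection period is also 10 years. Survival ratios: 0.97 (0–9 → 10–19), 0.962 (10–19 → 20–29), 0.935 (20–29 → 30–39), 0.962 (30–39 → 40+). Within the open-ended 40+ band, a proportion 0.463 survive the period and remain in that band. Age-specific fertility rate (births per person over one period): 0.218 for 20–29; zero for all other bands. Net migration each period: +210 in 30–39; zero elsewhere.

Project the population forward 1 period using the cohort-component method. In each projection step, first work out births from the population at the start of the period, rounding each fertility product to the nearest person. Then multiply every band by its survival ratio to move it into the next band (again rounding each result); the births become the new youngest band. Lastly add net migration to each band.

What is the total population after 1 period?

43393

— Period 1 —
Births: 3400 * 0.218 = 741
10–19: 3300 * 0.97 = 3201
20–29: 14900 * 0.962 = 14334
30–39: 3400 * 0.935 = 3179
40+: 15800 * 0.962 + 14100 * 0.463 = 15200 + 6528 = 21728
Net migration: 30–39 + 210 → 3389
End of period: [741, 3201, 14334, 3389, 21728]
Total after period 1: 741 + 3201 + 14334 + 3389 + 21728 = 43393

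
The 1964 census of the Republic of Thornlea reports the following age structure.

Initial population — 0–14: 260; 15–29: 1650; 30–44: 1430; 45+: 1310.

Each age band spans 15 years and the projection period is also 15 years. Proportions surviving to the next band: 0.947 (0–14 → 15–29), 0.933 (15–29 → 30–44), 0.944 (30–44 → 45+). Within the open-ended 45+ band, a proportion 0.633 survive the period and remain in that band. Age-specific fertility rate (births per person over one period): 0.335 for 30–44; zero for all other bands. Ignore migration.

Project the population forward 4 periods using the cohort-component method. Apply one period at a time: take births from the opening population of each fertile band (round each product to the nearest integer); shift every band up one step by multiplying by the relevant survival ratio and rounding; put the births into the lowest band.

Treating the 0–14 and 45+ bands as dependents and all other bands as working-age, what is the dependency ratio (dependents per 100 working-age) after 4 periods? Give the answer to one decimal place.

Numbering the bands 1..4 from youngest to oldest:
After projecting period 1:
Births: 1430 * 0.335 = 479
Band 2: 260 * 0.947 = 246
Band 3: 1650 * 0.933 = 1539
Band 4: 1430 * 0.944 + 1310 * 0.633 = 1350 + 829 = 2179
Giving 479 / 246 / 1539 / 2179.
After projecting period 2:
Births: 1539 * 0.335 = 516
Band 2: 479 * 0.947 = 454
Band 3: 246 * 0.933 = 230
Band 4: 1539 * 0.944 + 2179 * 0.633 = 1453 + 1379 = 2832
Giving 516 / 454 / 230 / 2832.
After projecting period 3:
Births: 230 * 0.335 = 77
Band 2: 516 * 0.947 = 489
Band 3: 454 * 0.933 = 424
Band 4: 230 * 0.944 + 2832 * 0.633 = 217 + 1793 = 2010
Giving 77 / 489 / 424 / 2010.
After projecting period 4:
Births: 424 * 0.335 = 142
Band 2: 77 * 0.947 = 73
Band 3: 489 * 0.933 = 456
Band 4: 424 * 0.944 + 2010 * 0.633 = 400 + 1272 = 1672
Giving 142 / 73 / 456 / 1672.
Dependents (band 0–14 + band 45+) = 142 + 1672 = 1814; working-age = 529; ratio = 1814/529 × 100 = 342.9

342.9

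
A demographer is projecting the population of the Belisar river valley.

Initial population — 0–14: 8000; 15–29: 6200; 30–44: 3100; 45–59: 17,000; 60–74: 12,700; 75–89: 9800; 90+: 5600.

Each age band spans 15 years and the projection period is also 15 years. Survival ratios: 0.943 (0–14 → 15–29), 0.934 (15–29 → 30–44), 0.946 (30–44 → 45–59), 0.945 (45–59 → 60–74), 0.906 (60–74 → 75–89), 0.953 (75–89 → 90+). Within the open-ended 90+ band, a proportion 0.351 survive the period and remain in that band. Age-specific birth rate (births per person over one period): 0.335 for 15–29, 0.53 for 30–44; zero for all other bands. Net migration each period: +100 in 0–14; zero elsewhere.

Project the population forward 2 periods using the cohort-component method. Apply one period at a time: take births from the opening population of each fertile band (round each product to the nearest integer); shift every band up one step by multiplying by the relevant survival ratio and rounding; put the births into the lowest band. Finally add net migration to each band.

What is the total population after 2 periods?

54082

Numbering the bands 1..7 from youngest to oldest:
After projecting period 1:
Births: 6200 * 0.335 = 2077  |  3100 * 0.53 = 1643 — total 3720
Band 2: 8000 * 0.943 = 7544
Band 3: 6200 * 0.934 = 5791
Band 4: 3100 * 0.946 = 2933
Band 5: 17000 * 0.945 = 16065
Band 6: 12700 * 0.906 = 11506
Band 7: 9800 * 0.953 + 5600 * 0.351 = 9339 + 1966 = 11305
Net migration: Band 1 + 100 → 3820
Population now: 0–14=3820, 15–29=7544, 30–44=5791, 45–59=2933, 60–74=16065, 75–89=11506, 90+=11305
After projecting period 2:
Births: 7544 * 0.335 = 2527  |  5791 * 0.53 = 3069 — total 5596
Band 2: 3820 * 0.943 = 3602
Band 3: 7544 * 0.934 = 7046
Band 4: 5791 * 0.946 = 5478
Band 5: 2933 * 0.945 = 2772
Band 6: 16065 * 0.906 = 14555
Band 7: 11506 * 0.953 + 11305 * 0.351 = 10965 + 3968 = 14933
Net migration: Band 1 + 100 → 5696
Population now: 0–14=5696, 15–29=3602, 30–44=7046, 45–59=5478, 60–74=2772, 75–89=14555, 90+=14933
Total after period 2: 5696 + 3602 + 7046 + 5478 + 2772 + 14555 + 14933 = 54082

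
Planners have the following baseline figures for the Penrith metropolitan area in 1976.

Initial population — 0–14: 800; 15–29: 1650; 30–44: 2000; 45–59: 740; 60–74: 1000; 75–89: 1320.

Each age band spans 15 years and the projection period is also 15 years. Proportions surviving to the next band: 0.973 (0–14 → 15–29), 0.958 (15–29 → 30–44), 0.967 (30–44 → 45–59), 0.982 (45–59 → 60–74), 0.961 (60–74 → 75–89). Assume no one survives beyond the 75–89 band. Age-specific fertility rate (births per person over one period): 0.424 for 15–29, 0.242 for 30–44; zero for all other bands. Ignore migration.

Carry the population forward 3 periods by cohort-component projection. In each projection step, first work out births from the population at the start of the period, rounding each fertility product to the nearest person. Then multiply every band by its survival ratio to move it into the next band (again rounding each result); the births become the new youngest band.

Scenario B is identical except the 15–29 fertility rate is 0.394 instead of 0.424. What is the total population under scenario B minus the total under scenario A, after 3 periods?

-123

Let group 1 be 0–14 through group 6 = 75–89.
Period 1:
Births: 1650 × 0.424 = 700 ; 2000 × 0.242 = 484 — total 1184
Group 2: 800 × 0.973 = 778
Group 3: 1650 × 0.958 = 1581
Group 4: 2000 × 0.967 = 1934
Group 5: 740 × 0.982 = 727
Group 6: 1000 × 0.961 = 961
End of period: [1184, 778, 1581, 1934, 727, 961]
Period 2:
Births: 778 × 0.424 = 330 ; 1581 × 0.242 = 383 — total 713
Group 2: 1184 × 0.973 = 1152
Group 3: 778 × 0.958 = 745
Group 4: 1581 × 0.967 = 1529
Group 5: 1934 × 0.982 = 1899
Group 6: 727 × 0.961 = 699
End of period: [713, 1152, 745, 1529, 1899, 699]
Period 3:
Births: 1152 × 0.424 = 488 ; 745 × 0.242 = 180 — total 668
Group 2: 713 × 0.973 = 694
Group 3: 1152 × 0.958 = 1104
Group 4: 745 × 0.967 = 720
Group 5: 1529 × 0.982 = 1501
Group 6: 1899 × 0.961 = 1825
End of period: [668, 694, 1104, 720, 1501, 1825]
Scenario A total after 3 periods: 6512
Scenario B projection —
Period 1:
Births: 1650 × 0.394 = 650 ; 2000 × 0.242 = 484 — total 1134
Group 2: 800 × 0.973 = 778
Group 3: 1650 × 0.958 = 1581
Group 4: 2000 × 0.967 = 1934
Group 5: 740 × 0.982 = 727
Group 6: 1000 × 0.961 = 961
End of period: [1134, 778, 1581, 1934, 727, 961]
Period 2:
Births: 778 × 0.394 = 307 ; 1581 × 0.242 = 383 — total 690
Group 2: 1134 × 0.973 = 1103
Group 3: 778 × 0.958 = 745
Group 4: 1581 × 0.967 = 1529
Group 5: 1934 × 0.982 = 1899
Group 6: 727 × 0.961 = 699
End of period: [690, 1103, 745, 1529, 1899, 699]
Period 3:
Births: 1103 × 0.394 = 435 ; 745 × 0.242 = 180 — total 615
Group 2: 690 × 0.973 = 671
Group 3: 1103 × 0.958 = 1057
Group 4: 745 × 0.967 = 720
Group 5: 1529 × 0.982 = 1501
Group 6: 1899 × 0.961 = 1825
End of period: [615, 671, 1057, 720, 1501, 1825]
Scenario B total after 3 periods: 6389
Difference B − A = 6389 − 6512 = -123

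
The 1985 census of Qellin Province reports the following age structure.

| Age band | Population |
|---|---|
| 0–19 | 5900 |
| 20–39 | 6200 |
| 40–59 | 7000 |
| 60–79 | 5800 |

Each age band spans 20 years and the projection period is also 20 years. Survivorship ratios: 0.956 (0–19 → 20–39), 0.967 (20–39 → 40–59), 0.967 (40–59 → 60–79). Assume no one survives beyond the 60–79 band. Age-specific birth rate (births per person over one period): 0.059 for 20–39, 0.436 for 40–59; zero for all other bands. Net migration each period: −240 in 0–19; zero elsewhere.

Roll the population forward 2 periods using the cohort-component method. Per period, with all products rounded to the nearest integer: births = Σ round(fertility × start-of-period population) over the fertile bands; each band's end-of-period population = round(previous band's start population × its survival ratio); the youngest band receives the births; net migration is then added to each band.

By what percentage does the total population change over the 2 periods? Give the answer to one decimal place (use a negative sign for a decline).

(Bands numbered youngest = 1 to oldest = 4.)
— Period 1 —
Births: 6200 × 0.059 = 366 ; 7000 × 0.436 = 3052 → 3418
Band 2: 5900 × 0.956 = 5640
Band 3: 6200 × 0.967 = 5995
Band 4: 7000 × 0.967 = 6769
Net migration: Band 1 − 240 → 3178
→ [3178, 5640, 5995, 6769]
— Period 2 —
Births: 5640 × 0.059 = 333 ; 5995 × 0.436 = 2614 → 2947
Band 2: 3178 × 0.956 = 3038
Band 3: 5640 × 0.967 = 5454
Band 4: 5995 × 0.967 = 5797
Net migration: Band 1 − 240 → 2707
→ [2707, 3038, 5454, 5797]
Total: 24900 → 16996; change = -7904; percentage change = -31.7%

-31.7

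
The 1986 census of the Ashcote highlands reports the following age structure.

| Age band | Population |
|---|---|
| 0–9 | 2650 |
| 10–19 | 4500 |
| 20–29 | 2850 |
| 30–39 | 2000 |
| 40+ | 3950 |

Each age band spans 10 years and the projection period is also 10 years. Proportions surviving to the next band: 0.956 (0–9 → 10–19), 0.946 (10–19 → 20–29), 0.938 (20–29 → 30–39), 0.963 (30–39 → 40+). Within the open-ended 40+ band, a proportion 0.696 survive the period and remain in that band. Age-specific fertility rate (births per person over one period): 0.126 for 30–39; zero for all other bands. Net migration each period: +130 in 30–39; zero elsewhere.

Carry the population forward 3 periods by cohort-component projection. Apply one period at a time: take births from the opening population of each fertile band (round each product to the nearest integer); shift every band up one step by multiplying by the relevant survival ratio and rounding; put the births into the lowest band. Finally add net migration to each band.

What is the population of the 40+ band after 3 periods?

Let band 1 be 0–9 through band 5 = 40+.
After projecting period 1:
Births: 2000 × 0.126 = 252
Band 2: 2650 × 0.956 = 2533
Band 3: 4500 × 0.946 = 4257
Band 4: 2850 × 0.938 = 2673
Band 5: 2000 × 0.963 + 3950 × 0.696 = 1926 + 2749 = 4675
Net migration: Band 4 + 130 → 2803
→ [252, 2533, 4257, 2803, 4675]
After projecting period 2:
Births: 2803 × 0.126 = 353
Band 2: 252 × 0.956 = 241
Band 3: 2533 × 0.946 = 2396
Band 4: 4257 × 0.938 = 3993
Band 5: 2803 × 0.963 + 4675 × 0.696 = 2699 + 3254 = 5953
Net migration: Band 4 + 130 → 4123
→ [353, 241, 2396, 4123, 5953]
After projecting period 3:
Births: 4123 × 0.126 = 519
Band 2: 353 × 0.956 = 337
Band 3: 241 × 0.946 = 228
Band 4: 2396 × 0.938 = 2247
Band 5: 4123 × 0.963 + 5953 × 0.696 = 3970 + 4143 = 8113
Net migration: Band 4 + 130 → 2377
→ [519, 337, 228, 2377, 8113]

8113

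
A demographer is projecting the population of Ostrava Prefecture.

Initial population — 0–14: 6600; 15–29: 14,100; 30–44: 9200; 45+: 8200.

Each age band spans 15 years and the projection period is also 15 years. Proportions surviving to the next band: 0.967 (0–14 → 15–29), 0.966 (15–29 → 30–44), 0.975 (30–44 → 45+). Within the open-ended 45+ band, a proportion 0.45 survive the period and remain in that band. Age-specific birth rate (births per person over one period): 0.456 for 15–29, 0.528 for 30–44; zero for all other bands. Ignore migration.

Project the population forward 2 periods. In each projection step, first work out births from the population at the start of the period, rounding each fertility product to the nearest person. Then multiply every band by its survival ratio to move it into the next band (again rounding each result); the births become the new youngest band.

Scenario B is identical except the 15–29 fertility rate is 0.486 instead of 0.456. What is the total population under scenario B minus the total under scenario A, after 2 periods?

602

Period 1:
Births: 14100 × 0.456 = 6430, 9200 × 0.528 = 4858 → total 11288
15–29: 6600 × 0.967 = 6382
30–44: 14100 × 0.966 = 13621
45+: 9200 × 0.975 + 8200 × 0.45 = 8970 + 3690 = 12660
End of period: [11288, 6382, 13621, 12660]
Period 2:
Births: 6382 × 0.456 = 2910, 13621 × 0.528 = 7192 → total 10102
15–29: 11288 × 0.967 = 10915
30–44: 6382 × 0.966 = 6165
45+: 13621 × 0.975 + 12660 × 0.45 = 13280 + 5697 = 18977
End of period: [10102, 10915, 6165, 18977]
Scenario A total after 2 periods: 46159
Scenario B projection —
Period 1:
Births: 14100 × 0.486 = 6853, 9200 × 0.528 = 4858 → total 11711
15–29: 6600 × 0.967 = 6382
30–44: 14100 × 0.966 = 13621
45+: 9200 × 0.975 + 8200 × 0.45 = 8970 + 3690 = 12660
End of period: [11711, 6382, 13621, 12660]
Period 2:
Births: 6382 × 0.486 = 3102, 13621 × 0.528 = 7192 → total 10294
15–29: 11711 × 0.967 = 11325
30–44: 6382 × 0.966 = 6165
45+: 13621 × 0.975 + 12660 × 0.45 = 13280 + 5697 = 18977
End of period: [10294, 11325, 6165, 18977]
Scenario B total after 2 periods: 46761
Difference B − A = 46761 − 46159 = 602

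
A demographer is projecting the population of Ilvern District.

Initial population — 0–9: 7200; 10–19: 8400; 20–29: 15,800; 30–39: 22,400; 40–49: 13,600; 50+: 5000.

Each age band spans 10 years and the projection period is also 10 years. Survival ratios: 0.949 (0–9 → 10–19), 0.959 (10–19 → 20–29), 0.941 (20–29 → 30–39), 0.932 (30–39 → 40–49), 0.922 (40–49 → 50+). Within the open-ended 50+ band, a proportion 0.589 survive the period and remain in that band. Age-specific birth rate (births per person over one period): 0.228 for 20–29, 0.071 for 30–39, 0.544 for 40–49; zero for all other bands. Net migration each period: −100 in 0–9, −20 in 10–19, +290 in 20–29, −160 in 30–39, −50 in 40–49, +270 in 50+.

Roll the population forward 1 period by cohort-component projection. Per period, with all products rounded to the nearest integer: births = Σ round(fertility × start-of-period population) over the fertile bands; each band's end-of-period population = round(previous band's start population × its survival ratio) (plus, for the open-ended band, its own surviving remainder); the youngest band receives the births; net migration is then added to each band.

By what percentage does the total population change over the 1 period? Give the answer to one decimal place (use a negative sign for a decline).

Let group 1 be 0–9 through group 6 = 50+.
— Period 1 —
Births: 15800 × 0.228 = 3602 ; 22400 × 0.071 = 1590 ; 13600 × 0.544 = 7398 → 12590
Group 2: 7200 × 0.949 = 6833
Group 3: 8400 × 0.959 = 8056
Group 4: 15800 × 0.941 = 14868
Group 5: 22400 × 0.932 = 20877
Group 6: 13600 × 0.922 + 5000 × 0.589 = 12539 + 2945 = 15484
Net migration: Group 1 − 100 → 12490; Group 2 − 20 → 6813; Group 3 + 290 → 8346; Group 4 − 160 → 14708; Group 5 − 50 → 20827; Group 6 + 270 → 15754
Population now: 0–9=12490, 10–19=6813, 20–29=8346, 30–39=14708, 40–49=20827, 50+=15754
Total: 72400 → 78938; change = 6538; percentage change = 9.0%

9.0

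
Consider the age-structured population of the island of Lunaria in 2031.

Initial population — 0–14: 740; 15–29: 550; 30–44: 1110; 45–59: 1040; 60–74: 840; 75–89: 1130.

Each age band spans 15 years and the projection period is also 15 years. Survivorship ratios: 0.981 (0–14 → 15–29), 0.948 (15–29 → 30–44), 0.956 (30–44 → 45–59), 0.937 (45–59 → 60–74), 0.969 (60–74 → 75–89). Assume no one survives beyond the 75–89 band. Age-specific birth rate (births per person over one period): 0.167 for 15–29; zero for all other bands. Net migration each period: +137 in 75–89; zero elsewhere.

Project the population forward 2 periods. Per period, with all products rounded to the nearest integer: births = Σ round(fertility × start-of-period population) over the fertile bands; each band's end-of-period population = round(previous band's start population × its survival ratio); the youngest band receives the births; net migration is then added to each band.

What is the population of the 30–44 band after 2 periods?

Period 1.
Births: 550 × 0.167 = 92
15–29: 740 × 0.981 = 726
30–44: 550 × 0.948 = 521
45–59: 1110 × 0.956 = 1061
60–74: 1040 × 0.937 = 974
75–89: 840 × 0.969 = 814
Net migration: 75–89 + 137 → 951
Giving 92 / 726 / 521 / 1061 / 974 / 951.
Period 2.
Births: 726 × 0.167 = 121
15–29: 92 × 0.981 = 90
30–44: 726 × 0.948 = 688
45–59: 521 × 0.956 = 498
60–74: 1061 × 0.937 = 994
75–89: 974 × 0.969 = 944
Net migration: 75–89 + 137 → 1081
Giving 121 / 90 / 688 / 498 / 994 / 1081.

688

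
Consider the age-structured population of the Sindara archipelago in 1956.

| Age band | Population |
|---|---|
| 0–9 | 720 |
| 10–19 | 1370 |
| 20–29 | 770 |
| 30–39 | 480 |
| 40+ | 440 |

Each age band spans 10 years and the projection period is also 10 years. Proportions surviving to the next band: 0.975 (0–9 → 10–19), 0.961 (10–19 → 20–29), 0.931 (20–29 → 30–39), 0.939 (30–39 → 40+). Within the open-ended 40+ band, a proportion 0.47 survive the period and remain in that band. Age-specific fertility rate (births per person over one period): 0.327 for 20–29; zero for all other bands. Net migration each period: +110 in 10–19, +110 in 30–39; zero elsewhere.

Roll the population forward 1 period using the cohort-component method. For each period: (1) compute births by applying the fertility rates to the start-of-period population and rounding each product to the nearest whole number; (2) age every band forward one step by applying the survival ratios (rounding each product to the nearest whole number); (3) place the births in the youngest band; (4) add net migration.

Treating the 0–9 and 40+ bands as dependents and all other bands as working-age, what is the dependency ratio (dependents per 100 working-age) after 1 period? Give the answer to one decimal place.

Period 1:
Births: 770 × 0.327 = 252
10–19: 720 × 0.975 = 702
20–29: 1370 × 0.961 = 1317
30–39: 770 × 0.931 = 717
40+: 480 × 0.939 + 440 × 0.47 = 451 + 207 = 658
Net migration: 10–19 + 110 → 812; 30–39 + 110 → 827
→ [252, 812, 1317, 827, 658]
Dependents (band 0–9 + band 40+) = 252 + 658 = 910; working-age = 2956; ratio = 910/2956 × 100 = 30.8

30.8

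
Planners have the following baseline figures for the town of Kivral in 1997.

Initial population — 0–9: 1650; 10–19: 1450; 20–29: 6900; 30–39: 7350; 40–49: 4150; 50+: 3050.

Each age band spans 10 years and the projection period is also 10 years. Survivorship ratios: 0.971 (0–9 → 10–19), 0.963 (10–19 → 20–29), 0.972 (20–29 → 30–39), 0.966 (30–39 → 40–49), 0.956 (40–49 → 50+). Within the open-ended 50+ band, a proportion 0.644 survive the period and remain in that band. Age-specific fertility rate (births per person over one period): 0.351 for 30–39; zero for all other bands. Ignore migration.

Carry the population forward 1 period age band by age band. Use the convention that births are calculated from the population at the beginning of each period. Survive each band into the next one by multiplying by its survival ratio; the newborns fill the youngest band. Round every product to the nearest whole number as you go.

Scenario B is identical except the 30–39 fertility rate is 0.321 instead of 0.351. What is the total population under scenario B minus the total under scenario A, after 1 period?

(Groups numbered youngest = 1 to oldest = 6.)
After projecting period 1:
Births: 7350 × 0.351 = 2580
Group 2: 1650 × 0.971 = 1602
Group 3: 1450 × 0.963 = 1396
Group 4: 6900 × 0.972 = 6707
Group 5: 7350 × 0.966 = 7100
Group 6: 4150 × 0.956 + 3050 × 0.644 = 3967 + 1964 = 5931
Giving 2580 / 1602 / 1396 / 6707 / 7100 / 5931.
Scenario A total after 1 period: 25316
Scenario B projection —
After projecting period 1:
Births: 7350 × 0.321 = 2359
Group 2: 1650 × 0.971 = 1602
Group 3: 1450 × 0.963 = 1396
Group 4: 6900 × 0.972 = 6707
Group 5: 7350 × 0.966 = 7100
Group 6: 4150 × 0.956 + 3050 × 0.644 = 3967 + 1964 = 5931
Giving 2359 / 1602 / 1396 / 6707 / 7100 / 5931.
Scenario B total after 1 period: 25095
Difference B − A = 25095 − 25316 = -221

-221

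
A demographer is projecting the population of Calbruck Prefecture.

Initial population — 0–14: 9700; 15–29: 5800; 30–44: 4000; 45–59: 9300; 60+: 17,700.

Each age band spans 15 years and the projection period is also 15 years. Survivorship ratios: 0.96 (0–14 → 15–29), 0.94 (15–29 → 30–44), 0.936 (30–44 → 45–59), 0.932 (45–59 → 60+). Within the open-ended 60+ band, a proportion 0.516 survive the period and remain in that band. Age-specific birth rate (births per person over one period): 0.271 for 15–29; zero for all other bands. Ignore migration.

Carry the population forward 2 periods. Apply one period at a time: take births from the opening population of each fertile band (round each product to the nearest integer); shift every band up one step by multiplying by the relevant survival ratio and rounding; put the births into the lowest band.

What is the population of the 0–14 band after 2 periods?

(Bands numbered youngest = 1 to oldest = 5.)
[period 1]
Births: 5800 * 0.271 = 1572
Band 2: 9700 * 0.96 = 9312
Band 3: 5800 * 0.94 = 5452
Band 4: 4000 * 0.936 = 3744
Band 5: 9300 * 0.932 + 17700 * 0.516 = 8668 + 9133 = 17801
→ [1572, 9312, 5452, 3744, 17801]
[period 2]
Births: 9312 * 0.271 = 2524
Band 2: 1572 * 0.96 = 1509
Band 3: 9312 * 0.94 = 8753
Band 4: 5452 * 0.936 = 5103
Band 5: 3744 * 0.932 + 17801 * 0.516 = 3489 + 9185 = 12674
→ [2524, 1509, 8753, 5103, 12674]

2524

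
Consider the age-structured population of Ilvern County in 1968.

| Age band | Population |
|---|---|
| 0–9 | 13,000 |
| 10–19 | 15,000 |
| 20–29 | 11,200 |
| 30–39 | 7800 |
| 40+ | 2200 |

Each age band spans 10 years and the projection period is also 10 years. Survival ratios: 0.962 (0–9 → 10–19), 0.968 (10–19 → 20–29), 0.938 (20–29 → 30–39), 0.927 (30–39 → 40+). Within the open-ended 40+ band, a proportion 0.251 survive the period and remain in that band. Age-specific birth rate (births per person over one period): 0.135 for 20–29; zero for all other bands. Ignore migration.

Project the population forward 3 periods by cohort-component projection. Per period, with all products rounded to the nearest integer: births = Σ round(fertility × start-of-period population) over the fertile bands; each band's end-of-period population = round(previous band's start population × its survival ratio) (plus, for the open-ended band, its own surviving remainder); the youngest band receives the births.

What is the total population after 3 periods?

Period 1.
Births: 11200 * 0.135 = 1512
10–19: 13000 * 0.962 = 12506
20–29: 15000 * 0.968 = 14520
30–39: 11200 * 0.938 = 10506
40+: 7800 * 0.927 + 2200 * 0.251 = 7231 + 552 = 7783
Population now: 0–9=1512, 10–19=12506, 20–29=14520, 30–39=10506, 40+=7783
Period 2.
Births: 14520 * 0.135 = 1960
10–19: 1512 * 0.962 = 1455
20–29: 12506 * 0.968 = 12106
30–39: 14520 * 0.938 = 13620
40+: 10506 * 0.927 + 7783 * 0.251 = 9739 + 1954 = 11693
Population now: 0–9=1960, 10–19=1455, 20–29=12106, 30–39=13620, 40+=11693
Period 3.
Births: 12106 * 0.135 = 1634
10–19: 1960 * 0.962 = 1886
20–29: 1455 * 0.968 = 1408
30–39: 12106 * 0.938 = 11355
40+: 13620 * 0.927 + 11693 * 0.251 = 12626 + 2935 = 15561
Population now: 0–9=1634, 10–19=1886, 20–29=1408, 30–39=11355, 40+=15561
Total after period 3: 1634 + 1886 + 1408 + 11355 + 15561 = 31844

31844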